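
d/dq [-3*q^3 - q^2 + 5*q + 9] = -9*q^2 - 2*q + 5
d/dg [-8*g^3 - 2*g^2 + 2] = 4*g*(-6*g - 1)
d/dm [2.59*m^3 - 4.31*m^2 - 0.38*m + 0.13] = 7.77*m^2 - 8.62*m - 0.38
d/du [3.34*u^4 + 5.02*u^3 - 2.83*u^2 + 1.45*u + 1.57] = 13.36*u^3 + 15.06*u^2 - 5.66*u + 1.45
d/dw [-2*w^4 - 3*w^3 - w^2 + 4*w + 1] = -8*w^3 - 9*w^2 - 2*w + 4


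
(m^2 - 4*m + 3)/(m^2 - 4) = (m^2 - 4*m + 3)/(m^2 - 4)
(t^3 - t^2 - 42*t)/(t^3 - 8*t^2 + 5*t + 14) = t*(t + 6)/(t^2 - t - 2)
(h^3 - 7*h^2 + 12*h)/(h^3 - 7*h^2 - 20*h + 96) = h*(h - 4)/(h^2 - 4*h - 32)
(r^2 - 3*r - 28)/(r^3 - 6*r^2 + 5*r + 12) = (r^2 - 3*r - 28)/(r^3 - 6*r^2 + 5*r + 12)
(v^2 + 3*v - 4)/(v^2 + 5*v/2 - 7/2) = 2*(v + 4)/(2*v + 7)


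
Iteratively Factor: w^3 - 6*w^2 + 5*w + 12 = (w - 3)*(w^2 - 3*w - 4) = (w - 4)*(w - 3)*(w + 1)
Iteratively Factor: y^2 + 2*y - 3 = (y + 3)*(y - 1)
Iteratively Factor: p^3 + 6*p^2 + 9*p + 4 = (p + 1)*(p^2 + 5*p + 4) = (p + 1)^2*(p + 4)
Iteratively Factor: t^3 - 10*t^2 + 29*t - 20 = (t - 1)*(t^2 - 9*t + 20) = (t - 4)*(t - 1)*(t - 5)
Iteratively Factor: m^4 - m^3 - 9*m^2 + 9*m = (m + 3)*(m^3 - 4*m^2 + 3*m) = m*(m + 3)*(m^2 - 4*m + 3) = m*(m - 1)*(m + 3)*(m - 3)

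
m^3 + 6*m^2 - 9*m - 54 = (m - 3)*(m + 3)*(m + 6)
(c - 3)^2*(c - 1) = c^3 - 7*c^2 + 15*c - 9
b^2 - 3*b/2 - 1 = (b - 2)*(b + 1/2)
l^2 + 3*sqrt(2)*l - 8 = (l - sqrt(2))*(l + 4*sqrt(2))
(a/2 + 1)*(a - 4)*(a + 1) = a^3/2 - a^2/2 - 5*a - 4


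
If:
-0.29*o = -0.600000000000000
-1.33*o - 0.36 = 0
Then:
No Solution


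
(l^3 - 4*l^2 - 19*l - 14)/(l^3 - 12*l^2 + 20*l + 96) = (l^2 - 6*l - 7)/(l^2 - 14*l + 48)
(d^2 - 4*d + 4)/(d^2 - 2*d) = (d - 2)/d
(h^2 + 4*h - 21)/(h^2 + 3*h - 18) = (h + 7)/(h + 6)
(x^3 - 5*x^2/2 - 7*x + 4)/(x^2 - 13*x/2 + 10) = (2*x^2 + 3*x - 2)/(2*x - 5)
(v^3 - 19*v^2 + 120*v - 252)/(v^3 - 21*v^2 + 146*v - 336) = (v - 6)/(v - 8)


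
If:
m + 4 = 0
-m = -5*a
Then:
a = -4/5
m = -4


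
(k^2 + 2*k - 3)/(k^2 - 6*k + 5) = (k + 3)/(k - 5)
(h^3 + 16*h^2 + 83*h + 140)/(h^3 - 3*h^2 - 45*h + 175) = (h^2 + 9*h + 20)/(h^2 - 10*h + 25)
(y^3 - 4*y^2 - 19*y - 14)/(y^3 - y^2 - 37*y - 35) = (y + 2)/(y + 5)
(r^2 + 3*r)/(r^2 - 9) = r/(r - 3)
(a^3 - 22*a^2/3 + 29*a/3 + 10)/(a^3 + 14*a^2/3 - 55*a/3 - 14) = (a - 5)/(a + 7)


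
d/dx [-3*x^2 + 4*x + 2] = 4 - 6*x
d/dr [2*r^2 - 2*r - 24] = 4*r - 2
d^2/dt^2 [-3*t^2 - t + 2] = -6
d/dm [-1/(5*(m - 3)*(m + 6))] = (2*m + 3)/(5*(m - 3)^2*(m + 6)^2)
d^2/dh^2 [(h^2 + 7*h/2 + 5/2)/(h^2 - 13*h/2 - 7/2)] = 16*(10*h^3 + 18*h^2 - 12*h + 47)/(8*h^6 - 156*h^5 + 930*h^4 - 1105*h^3 - 3255*h^2 - 1911*h - 343)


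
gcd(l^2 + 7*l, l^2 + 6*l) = l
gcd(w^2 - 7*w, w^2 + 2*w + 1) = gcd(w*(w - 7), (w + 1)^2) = 1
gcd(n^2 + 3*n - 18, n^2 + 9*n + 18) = n + 6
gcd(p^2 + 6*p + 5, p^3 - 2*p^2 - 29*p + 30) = p + 5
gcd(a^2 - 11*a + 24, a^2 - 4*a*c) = 1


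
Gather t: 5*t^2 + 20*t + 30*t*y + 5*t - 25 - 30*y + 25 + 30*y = 5*t^2 + t*(30*y + 25)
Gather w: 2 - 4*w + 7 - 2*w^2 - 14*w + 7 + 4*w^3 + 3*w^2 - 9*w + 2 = 4*w^3 + w^2 - 27*w + 18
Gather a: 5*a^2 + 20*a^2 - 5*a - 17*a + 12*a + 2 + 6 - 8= 25*a^2 - 10*a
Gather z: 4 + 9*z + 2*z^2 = 2*z^2 + 9*z + 4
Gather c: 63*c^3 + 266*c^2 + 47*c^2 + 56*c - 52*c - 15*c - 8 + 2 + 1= 63*c^3 + 313*c^2 - 11*c - 5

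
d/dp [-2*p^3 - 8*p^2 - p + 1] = -6*p^2 - 16*p - 1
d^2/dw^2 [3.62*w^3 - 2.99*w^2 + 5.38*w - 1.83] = 21.72*w - 5.98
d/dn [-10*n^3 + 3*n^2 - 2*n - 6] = -30*n^2 + 6*n - 2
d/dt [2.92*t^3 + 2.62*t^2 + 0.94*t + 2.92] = 8.76*t^2 + 5.24*t + 0.94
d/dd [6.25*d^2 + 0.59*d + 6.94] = 12.5*d + 0.59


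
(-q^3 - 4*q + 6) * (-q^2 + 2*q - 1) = q^5 - 2*q^4 + 5*q^3 - 14*q^2 + 16*q - 6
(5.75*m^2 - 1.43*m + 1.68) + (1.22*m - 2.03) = 5.75*m^2 - 0.21*m - 0.35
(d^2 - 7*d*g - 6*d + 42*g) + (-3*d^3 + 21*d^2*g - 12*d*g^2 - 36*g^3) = -3*d^3 + 21*d^2*g + d^2 - 12*d*g^2 - 7*d*g - 6*d - 36*g^3 + 42*g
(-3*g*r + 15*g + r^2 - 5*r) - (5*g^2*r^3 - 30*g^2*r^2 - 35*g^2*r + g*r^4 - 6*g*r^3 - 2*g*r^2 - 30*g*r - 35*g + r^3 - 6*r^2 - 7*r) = -5*g^2*r^3 + 30*g^2*r^2 + 35*g^2*r - g*r^4 + 6*g*r^3 + 2*g*r^2 + 27*g*r + 50*g - r^3 + 7*r^2 + 2*r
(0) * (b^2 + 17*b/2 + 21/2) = 0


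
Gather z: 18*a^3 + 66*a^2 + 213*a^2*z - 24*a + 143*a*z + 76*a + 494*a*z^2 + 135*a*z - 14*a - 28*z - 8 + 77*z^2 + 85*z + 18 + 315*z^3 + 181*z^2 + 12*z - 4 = 18*a^3 + 66*a^2 + 38*a + 315*z^3 + z^2*(494*a + 258) + z*(213*a^2 + 278*a + 69) + 6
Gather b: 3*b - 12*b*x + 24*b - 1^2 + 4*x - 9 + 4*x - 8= b*(27 - 12*x) + 8*x - 18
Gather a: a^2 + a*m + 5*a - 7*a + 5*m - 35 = a^2 + a*(m - 2) + 5*m - 35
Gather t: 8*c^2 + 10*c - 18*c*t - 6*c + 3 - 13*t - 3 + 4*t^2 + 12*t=8*c^2 + 4*c + 4*t^2 + t*(-18*c - 1)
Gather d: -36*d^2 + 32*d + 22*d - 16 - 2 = -36*d^2 + 54*d - 18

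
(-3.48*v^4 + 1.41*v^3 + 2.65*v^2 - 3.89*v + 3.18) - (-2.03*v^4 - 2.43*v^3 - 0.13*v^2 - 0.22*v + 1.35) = -1.45*v^4 + 3.84*v^3 + 2.78*v^2 - 3.67*v + 1.83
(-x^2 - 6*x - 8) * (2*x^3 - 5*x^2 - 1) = -2*x^5 - 7*x^4 + 14*x^3 + 41*x^2 + 6*x + 8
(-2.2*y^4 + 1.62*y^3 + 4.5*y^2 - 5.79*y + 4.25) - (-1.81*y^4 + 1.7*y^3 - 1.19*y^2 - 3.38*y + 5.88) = -0.39*y^4 - 0.0799999999999998*y^3 + 5.69*y^2 - 2.41*y - 1.63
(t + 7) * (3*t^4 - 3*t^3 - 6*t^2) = 3*t^5 + 18*t^4 - 27*t^3 - 42*t^2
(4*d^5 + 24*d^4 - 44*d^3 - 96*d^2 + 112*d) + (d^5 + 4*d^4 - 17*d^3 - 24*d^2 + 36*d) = 5*d^5 + 28*d^4 - 61*d^3 - 120*d^2 + 148*d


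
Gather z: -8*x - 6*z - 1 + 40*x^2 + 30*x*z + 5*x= 40*x^2 - 3*x + z*(30*x - 6) - 1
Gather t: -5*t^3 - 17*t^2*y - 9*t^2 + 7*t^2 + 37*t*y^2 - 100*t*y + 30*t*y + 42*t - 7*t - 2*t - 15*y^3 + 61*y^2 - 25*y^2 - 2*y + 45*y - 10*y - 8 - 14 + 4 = -5*t^3 + t^2*(-17*y - 2) + t*(37*y^2 - 70*y + 33) - 15*y^3 + 36*y^2 + 33*y - 18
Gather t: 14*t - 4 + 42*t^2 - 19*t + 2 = 42*t^2 - 5*t - 2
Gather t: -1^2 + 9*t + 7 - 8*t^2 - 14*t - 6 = -8*t^2 - 5*t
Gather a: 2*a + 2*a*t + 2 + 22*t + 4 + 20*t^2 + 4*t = a*(2*t + 2) + 20*t^2 + 26*t + 6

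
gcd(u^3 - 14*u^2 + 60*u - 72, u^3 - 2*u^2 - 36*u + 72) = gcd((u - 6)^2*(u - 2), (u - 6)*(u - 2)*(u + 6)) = u^2 - 8*u + 12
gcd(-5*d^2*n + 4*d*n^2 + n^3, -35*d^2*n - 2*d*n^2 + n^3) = 5*d*n + n^2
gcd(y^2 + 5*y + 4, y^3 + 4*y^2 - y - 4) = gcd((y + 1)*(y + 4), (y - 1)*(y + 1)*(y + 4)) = y^2 + 5*y + 4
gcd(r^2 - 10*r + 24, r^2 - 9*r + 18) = r - 6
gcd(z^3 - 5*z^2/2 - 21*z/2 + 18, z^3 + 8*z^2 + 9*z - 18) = z + 3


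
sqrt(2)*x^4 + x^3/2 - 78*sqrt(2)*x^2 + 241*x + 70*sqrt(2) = (x - 5*sqrt(2))*(x - 2*sqrt(2))*(x + 7*sqrt(2))*(sqrt(2)*x + 1/2)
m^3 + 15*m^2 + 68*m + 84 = (m + 2)*(m + 6)*(m + 7)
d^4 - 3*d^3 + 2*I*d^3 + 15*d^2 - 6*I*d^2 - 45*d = d*(d - 3)*(d - 3*I)*(d + 5*I)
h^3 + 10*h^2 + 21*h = h*(h + 3)*(h + 7)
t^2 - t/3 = t*(t - 1/3)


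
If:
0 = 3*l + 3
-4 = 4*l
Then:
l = -1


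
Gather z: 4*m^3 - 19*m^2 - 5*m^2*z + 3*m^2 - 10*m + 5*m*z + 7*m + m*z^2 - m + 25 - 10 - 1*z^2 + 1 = 4*m^3 - 16*m^2 - 4*m + z^2*(m - 1) + z*(-5*m^2 + 5*m) + 16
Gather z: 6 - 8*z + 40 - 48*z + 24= 70 - 56*z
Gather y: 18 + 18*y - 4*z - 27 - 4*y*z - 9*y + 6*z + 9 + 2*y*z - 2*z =y*(9 - 2*z)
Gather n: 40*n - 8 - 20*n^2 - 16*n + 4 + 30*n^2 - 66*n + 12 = 10*n^2 - 42*n + 8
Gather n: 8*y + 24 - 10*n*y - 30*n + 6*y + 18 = n*(-10*y - 30) + 14*y + 42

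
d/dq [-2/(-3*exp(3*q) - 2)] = -18*exp(3*q)/(3*exp(3*q) + 2)^2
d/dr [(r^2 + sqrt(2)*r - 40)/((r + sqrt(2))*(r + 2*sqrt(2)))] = 2*(sqrt(2)*r^2 + 44*r + 62*sqrt(2))/(r^4 + 6*sqrt(2)*r^3 + 26*r^2 + 24*sqrt(2)*r + 16)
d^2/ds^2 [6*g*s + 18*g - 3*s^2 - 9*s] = -6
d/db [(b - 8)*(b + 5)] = 2*b - 3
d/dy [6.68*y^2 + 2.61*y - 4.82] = 13.36*y + 2.61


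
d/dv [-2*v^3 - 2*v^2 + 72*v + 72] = -6*v^2 - 4*v + 72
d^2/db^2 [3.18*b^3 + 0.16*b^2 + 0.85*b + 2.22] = 19.08*b + 0.32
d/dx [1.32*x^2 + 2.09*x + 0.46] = 2.64*x + 2.09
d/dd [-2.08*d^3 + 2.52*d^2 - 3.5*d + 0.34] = -6.24*d^2 + 5.04*d - 3.5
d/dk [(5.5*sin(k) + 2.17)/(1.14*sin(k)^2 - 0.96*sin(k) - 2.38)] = (-4.9476*sin(k) + 3.135*cos(2*k) - 14.1418)*cos(k)/(-1.14*sin(k)^2 + 0.96*sin(k) + 2.38)^2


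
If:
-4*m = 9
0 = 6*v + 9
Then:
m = -9/4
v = -3/2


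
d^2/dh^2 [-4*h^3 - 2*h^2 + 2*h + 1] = -24*h - 4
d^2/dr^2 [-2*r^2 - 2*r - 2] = -4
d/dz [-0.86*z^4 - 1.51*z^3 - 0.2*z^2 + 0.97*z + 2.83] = -3.44*z^3 - 4.53*z^2 - 0.4*z + 0.97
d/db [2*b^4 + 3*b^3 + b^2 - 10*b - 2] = 8*b^3 + 9*b^2 + 2*b - 10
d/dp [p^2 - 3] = 2*p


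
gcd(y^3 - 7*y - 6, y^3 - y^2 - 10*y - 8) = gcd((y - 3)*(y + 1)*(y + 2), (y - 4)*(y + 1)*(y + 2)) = y^2 + 3*y + 2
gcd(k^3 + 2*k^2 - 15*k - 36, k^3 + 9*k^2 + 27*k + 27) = k^2 + 6*k + 9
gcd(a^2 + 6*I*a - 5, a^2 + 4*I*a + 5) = a + 5*I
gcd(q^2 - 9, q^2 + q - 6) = q + 3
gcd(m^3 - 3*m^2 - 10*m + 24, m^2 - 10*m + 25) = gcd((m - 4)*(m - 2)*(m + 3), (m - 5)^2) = 1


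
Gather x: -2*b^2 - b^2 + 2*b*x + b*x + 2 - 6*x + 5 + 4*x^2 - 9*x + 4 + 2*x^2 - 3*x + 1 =-3*b^2 + 6*x^2 + x*(3*b - 18) + 12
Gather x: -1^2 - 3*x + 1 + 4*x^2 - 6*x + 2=4*x^2 - 9*x + 2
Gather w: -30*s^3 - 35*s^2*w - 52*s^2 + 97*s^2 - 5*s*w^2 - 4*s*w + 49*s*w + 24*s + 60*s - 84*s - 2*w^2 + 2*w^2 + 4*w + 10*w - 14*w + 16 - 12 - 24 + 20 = -30*s^3 + 45*s^2 - 5*s*w^2 + w*(-35*s^2 + 45*s)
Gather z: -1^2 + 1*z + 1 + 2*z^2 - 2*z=2*z^2 - z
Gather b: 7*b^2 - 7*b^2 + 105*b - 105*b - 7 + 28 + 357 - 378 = 0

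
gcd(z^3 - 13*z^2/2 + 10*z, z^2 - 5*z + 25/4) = z - 5/2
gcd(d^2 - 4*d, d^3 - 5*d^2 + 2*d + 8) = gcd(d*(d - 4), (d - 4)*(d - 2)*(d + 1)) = d - 4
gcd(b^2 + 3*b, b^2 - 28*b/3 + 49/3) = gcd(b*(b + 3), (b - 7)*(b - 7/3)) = 1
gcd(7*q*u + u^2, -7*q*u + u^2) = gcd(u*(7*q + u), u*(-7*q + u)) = u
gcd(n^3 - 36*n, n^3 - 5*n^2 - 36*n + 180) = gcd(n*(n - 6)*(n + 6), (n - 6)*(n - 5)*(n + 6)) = n^2 - 36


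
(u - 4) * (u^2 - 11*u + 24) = u^3 - 15*u^2 + 68*u - 96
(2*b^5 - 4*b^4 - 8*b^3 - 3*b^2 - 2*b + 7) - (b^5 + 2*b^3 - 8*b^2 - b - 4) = b^5 - 4*b^4 - 10*b^3 + 5*b^2 - b + 11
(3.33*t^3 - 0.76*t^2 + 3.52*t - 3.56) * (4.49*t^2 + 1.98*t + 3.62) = 14.9517*t^5 + 3.181*t^4 + 26.3546*t^3 - 11.766*t^2 + 5.6936*t - 12.8872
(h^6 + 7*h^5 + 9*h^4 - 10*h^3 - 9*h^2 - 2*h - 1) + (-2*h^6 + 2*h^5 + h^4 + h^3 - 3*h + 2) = -h^6 + 9*h^5 + 10*h^4 - 9*h^3 - 9*h^2 - 5*h + 1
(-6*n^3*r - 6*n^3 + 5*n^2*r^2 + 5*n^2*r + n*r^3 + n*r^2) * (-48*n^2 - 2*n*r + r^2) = 288*n^5*r + 288*n^5 - 228*n^4*r^2 - 228*n^4*r - 64*n^3*r^3 - 64*n^3*r^2 + 3*n^2*r^4 + 3*n^2*r^3 + n*r^5 + n*r^4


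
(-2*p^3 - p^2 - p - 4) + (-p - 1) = -2*p^3 - p^2 - 2*p - 5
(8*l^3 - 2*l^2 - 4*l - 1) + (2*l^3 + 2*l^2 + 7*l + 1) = 10*l^3 + 3*l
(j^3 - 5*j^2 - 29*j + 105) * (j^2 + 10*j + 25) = j^5 + 5*j^4 - 54*j^3 - 310*j^2 + 325*j + 2625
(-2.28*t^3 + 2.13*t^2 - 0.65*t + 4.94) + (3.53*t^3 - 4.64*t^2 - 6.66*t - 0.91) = 1.25*t^3 - 2.51*t^2 - 7.31*t + 4.03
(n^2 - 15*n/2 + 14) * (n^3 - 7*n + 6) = n^5 - 15*n^4/2 + 7*n^3 + 117*n^2/2 - 143*n + 84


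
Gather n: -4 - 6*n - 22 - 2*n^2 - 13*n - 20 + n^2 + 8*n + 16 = -n^2 - 11*n - 30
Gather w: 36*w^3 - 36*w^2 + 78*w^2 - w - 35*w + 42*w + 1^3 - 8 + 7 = 36*w^3 + 42*w^2 + 6*w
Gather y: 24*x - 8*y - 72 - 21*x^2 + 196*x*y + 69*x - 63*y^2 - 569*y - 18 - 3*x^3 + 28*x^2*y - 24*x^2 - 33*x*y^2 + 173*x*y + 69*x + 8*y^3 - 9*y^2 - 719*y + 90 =-3*x^3 - 45*x^2 + 162*x + 8*y^3 + y^2*(-33*x - 72) + y*(28*x^2 + 369*x - 1296)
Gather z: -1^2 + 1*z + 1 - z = 0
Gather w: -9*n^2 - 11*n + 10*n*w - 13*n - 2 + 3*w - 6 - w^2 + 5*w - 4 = -9*n^2 - 24*n - w^2 + w*(10*n + 8) - 12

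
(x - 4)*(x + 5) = x^2 + x - 20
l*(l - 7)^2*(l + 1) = l^4 - 13*l^3 + 35*l^2 + 49*l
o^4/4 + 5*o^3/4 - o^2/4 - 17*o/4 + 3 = (o/4 + 1)*(o - 1)^2*(o + 3)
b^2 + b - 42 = (b - 6)*(b + 7)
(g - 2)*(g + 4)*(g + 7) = g^3 + 9*g^2 + 6*g - 56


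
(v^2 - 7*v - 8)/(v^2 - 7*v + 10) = (v^2 - 7*v - 8)/(v^2 - 7*v + 10)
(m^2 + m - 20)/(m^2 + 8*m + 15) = (m - 4)/(m + 3)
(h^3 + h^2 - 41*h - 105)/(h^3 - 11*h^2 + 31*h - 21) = (h^2 + 8*h + 15)/(h^2 - 4*h + 3)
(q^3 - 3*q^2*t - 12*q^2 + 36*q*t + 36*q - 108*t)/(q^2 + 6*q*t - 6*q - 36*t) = (q^2 - 3*q*t - 6*q + 18*t)/(q + 6*t)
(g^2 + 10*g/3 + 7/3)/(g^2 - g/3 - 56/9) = 3*(g + 1)/(3*g - 8)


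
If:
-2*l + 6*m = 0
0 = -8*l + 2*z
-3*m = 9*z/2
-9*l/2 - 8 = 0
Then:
No Solution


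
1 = 1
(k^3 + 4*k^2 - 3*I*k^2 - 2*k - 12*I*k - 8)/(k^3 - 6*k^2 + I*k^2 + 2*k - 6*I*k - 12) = (k^2 + 2*k*(2 - I) - 8*I)/(k^2 + 2*k*(-3 + I) - 12*I)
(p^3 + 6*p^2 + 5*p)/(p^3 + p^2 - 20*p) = (p + 1)/(p - 4)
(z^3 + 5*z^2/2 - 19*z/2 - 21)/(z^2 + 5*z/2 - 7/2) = (z^2 - z - 6)/(z - 1)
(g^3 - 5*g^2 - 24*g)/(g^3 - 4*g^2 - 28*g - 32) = g*(g + 3)/(g^2 + 4*g + 4)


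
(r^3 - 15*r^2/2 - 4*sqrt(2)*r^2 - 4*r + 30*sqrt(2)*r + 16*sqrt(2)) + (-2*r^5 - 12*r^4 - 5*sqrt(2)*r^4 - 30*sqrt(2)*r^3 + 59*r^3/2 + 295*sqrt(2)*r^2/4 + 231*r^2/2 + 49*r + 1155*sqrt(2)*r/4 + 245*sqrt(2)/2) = -2*r^5 - 12*r^4 - 5*sqrt(2)*r^4 - 30*sqrt(2)*r^3 + 61*r^3/2 + 279*sqrt(2)*r^2/4 + 108*r^2 + 45*r + 1275*sqrt(2)*r/4 + 277*sqrt(2)/2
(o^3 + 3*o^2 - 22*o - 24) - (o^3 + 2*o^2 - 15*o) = o^2 - 7*o - 24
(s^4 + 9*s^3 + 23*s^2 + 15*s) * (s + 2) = s^5 + 11*s^4 + 41*s^3 + 61*s^2 + 30*s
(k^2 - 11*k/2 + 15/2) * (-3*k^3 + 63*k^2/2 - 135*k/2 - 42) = -3*k^5 + 48*k^4 - 1053*k^3/4 + 1131*k^2/2 - 1101*k/4 - 315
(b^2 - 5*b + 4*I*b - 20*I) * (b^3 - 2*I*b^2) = b^5 - 5*b^4 + 2*I*b^4 + 8*b^3 - 10*I*b^3 - 40*b^2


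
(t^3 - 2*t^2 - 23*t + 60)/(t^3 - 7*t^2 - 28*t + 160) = (t - 3)/(t - 8)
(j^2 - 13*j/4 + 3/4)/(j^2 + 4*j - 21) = (j - 1/4)/(j + 7)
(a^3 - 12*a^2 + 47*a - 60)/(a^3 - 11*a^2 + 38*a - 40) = (a - 3)/(a - 2)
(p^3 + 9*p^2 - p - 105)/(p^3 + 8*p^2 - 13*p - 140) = (p - 3)/(p - 4)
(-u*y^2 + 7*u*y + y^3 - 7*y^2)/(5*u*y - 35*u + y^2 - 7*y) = y*(-u + y)/(5*u + y)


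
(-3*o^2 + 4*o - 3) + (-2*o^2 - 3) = -5*o^2 + 4*o - 6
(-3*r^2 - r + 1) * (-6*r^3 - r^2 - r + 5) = 18*r^5 + 9*r^4 - 2*r^3 - 15*r^2 - 6*r + 5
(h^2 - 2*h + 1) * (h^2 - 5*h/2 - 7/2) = h^4 - 9*h^3/2 + 5*h^2/2 + 9*h/2 - 7/2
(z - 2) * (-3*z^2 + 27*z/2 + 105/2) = -3*z^3 + 39*z^2/2 + 51*z/2 - 105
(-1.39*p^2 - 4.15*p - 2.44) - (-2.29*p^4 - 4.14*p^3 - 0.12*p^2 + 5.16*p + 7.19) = 2.29*p^4 + 4.14*p^3 - 1.27*p^2 - 9.31*p - 9.63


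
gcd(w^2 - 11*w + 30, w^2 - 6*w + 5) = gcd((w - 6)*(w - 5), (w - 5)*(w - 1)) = w - 5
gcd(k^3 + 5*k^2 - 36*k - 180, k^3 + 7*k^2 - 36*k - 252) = k^2 - 36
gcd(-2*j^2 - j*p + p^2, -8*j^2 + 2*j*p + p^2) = -2*j + p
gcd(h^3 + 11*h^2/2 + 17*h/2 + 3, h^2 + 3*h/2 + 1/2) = h + 1/2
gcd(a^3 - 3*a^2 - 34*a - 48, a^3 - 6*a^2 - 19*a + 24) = a^2 - 5*a - 24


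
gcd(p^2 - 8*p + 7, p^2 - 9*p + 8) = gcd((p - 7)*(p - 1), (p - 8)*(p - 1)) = p - 1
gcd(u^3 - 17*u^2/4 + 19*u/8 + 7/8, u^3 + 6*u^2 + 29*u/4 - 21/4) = 1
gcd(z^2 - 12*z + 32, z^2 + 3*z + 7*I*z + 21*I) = 1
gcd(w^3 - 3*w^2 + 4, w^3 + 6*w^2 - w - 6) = w + 1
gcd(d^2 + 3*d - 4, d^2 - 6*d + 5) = d - 1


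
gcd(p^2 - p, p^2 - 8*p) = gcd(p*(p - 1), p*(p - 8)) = p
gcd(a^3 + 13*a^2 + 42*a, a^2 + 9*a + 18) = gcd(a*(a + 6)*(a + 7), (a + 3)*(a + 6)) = a + 6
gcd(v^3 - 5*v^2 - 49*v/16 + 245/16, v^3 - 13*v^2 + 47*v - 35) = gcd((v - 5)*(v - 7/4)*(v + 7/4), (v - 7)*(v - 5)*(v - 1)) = v - 5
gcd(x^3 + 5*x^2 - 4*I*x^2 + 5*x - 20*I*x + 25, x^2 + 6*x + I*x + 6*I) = x + I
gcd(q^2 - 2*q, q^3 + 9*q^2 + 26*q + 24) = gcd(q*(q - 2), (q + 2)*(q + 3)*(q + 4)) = 1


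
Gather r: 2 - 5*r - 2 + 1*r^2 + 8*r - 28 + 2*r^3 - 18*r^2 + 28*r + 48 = 2*r^3 - 17*r^2 + 31*r + 20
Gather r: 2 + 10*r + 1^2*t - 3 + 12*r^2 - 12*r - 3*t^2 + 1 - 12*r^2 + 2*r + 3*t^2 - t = 0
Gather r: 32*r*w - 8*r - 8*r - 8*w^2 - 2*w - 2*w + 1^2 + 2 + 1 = r*(32*w - 16) - 8*w^2 - 4*w + 4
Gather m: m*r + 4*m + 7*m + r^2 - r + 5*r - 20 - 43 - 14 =m*(r + 11) + r^2 + 4*r - 77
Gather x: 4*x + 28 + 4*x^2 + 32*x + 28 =4*x^2 + 36*x + 56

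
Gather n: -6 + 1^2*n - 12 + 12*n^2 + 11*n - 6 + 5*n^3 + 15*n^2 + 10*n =5*n^3 + 27*n^2 + 22*n - 24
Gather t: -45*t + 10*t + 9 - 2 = 7 - 35*t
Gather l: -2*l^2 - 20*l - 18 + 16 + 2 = -2*l^2 - 20*l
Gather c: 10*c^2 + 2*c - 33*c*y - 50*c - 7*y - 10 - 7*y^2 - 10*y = 10*c^2 + c*(-33*y - 48) - 7*y^2 - 17*y - 10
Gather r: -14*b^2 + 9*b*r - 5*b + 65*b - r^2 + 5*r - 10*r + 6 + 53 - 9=-14*b^2 + 60*b - r^2 + r*(9*b - 5) + 50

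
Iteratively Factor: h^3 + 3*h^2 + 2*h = (h + 2)*(h^2 + h) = (h + 1)*(h + 2)*(h)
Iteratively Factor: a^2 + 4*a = (a)*(a + 4)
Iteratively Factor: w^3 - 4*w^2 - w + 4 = (w - 1)*(w^2 - 3*w - 4) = (w - 4)*(w - 1)*(w + 1)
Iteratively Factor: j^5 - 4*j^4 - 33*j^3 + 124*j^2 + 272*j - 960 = (j - 3)*(j^4 - j^3 - 36*j^2 + 16*j + 320) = (j - 3)*(j + 4)*(j^3 - 5*j^2 - 16*j + 80) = (j - 4)*(j - 3)*(j + 4)*(j^2 - j - 20) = (j - 4)*(j - 3)*(j + 4)^2*(j - 5)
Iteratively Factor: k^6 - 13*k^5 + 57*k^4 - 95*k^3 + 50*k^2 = (k)*(k^5 - 13*k^4 + 57*k^3 - 95*k^2 + 50*k) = k^2*(k^4 - 13*k^3 + 57*k^2 - 95*k + 50) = k^2*(k - 1)*(k^3 - 12*k^2 + 45*k - 50) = k^2*(k - 2)*(k - 1)*(k^2 - 10*k + 25) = k^2*(k - 5)*(k - 2)*(k - 1)*(k - 5)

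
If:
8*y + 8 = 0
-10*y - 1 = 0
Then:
No Solution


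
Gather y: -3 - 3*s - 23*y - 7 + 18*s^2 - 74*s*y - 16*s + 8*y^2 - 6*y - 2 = 18*s^2 - 19*s + 8*y^2 + y*(-74*s - 29) - 12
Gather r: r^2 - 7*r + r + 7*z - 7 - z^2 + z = r^2 - 6*r - z^2 + 8*z - 7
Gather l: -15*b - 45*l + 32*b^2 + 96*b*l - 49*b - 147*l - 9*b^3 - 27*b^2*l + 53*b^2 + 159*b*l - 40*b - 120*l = -9*b^3 + 85*b^2 - 104*b + l*(-27*b^2 + 255*b - 312)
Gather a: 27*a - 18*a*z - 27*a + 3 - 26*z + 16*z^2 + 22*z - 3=-18*a*z + 16*z^2 - 4*z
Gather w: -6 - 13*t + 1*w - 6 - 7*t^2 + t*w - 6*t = -7*t^2 - 19*t + w*(t + 1) - 12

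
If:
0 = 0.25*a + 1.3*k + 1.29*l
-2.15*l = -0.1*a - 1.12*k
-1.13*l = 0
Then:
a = 0.00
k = 0.00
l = 0.00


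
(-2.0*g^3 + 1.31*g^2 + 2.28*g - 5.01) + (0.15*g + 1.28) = -2.0*g^3 + 1.31*g^2 + 2.43*g - 3.73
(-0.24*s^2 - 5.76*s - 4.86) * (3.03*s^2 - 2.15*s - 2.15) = -0.7272*s^4 - 16.9368*s^3 - 1.8258*s^2 + 22.833*s + 10.449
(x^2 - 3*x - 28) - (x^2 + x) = -4*x - 28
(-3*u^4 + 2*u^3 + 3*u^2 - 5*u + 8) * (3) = -9*u^4 + 6*u^3 + 9*u^2 - 15*u + 24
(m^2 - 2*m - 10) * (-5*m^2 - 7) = -5*m^4 + 10*m^3 + 43*m^2 + 14*m + 70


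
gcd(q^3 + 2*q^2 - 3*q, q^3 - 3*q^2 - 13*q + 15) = q^2 + 2*q - 3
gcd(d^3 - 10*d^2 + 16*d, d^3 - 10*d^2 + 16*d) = d^3 - 10*d^2 + 16*d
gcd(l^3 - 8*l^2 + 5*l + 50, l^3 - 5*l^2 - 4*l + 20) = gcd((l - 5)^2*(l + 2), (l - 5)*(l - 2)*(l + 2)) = l^2 - 3*l - 10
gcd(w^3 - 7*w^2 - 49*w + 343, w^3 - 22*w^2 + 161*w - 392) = w^2 - 14*w + 49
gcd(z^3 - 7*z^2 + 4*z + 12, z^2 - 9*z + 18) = z - 6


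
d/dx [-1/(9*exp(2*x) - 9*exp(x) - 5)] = (18*exp(x) - 9)*exp(x)/(-9*exp(2*x) + 9*exp(x) + 5)^2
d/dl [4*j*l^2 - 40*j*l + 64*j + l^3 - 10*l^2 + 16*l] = 8*j*l - 40*j + 3*l^2 - 20*l + 16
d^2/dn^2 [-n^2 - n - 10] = -2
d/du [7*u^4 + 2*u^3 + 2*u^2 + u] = 28*u^3 + 6*u^2 + 4*u + 1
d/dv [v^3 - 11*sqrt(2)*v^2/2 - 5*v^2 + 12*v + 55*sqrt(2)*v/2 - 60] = 3*v^2 - 11*sqrt(2)*v - 10*v + 12 + 55*sqrt(2)/2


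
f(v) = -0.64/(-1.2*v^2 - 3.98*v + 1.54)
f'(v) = -0.64*(2.4*v + 3.98)/(-1.2*v^2 - 3.98*v + 1.54)^2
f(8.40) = 0.01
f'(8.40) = -0.00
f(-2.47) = -0.16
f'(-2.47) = 0.08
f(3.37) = 0.03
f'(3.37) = -0.01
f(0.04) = -0.46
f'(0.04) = -1.37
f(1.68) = 0.08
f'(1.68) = -0.07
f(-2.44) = -0.16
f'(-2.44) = 0.07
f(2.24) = 0.05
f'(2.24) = -0.03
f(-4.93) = 0.08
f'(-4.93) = 0.08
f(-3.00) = -0.24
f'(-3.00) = 0.29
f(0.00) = -0.42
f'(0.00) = -1.07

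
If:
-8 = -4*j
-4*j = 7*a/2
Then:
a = -16/7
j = 2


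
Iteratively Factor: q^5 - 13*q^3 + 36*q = (q)*(q^4 - 13*q^2 + 36) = q*(q + 2)*(q^3 - 2*q^2 - 9*q + 18) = q*(q - 2)*(q + 2)*(q^2 - 9) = q*(q - 2)*(q + 2)*(q + 3)*(q - 3)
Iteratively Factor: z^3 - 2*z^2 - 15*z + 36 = (z - 3)*(z^2 + z - 12) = (z - 3)^2*(z + 4)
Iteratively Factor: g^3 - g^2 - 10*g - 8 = (g - 4)*(g^2 + 3*g + 2) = (g - 4)*(g + 1)*(g + 2)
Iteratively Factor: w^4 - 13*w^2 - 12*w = (w - 4)*(w^3 + 4*w^2 + 3*w) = w*(w - 4)*(w^2 + 4*w + 3) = w*(w - 4)*(w + 3)*(w + 1)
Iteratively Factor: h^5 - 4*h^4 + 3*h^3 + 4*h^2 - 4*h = (h - 1)*(h^4 - 3*h^3 + 4*h) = (h - 2)*(h - 1)*(h^3 - h^2 - 2*h) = (h - 2)^2*(h - 1)*(h^2 + h) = (h - 2)^2*(h - 1)*(h + 1)*(h)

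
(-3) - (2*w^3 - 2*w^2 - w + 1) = -2*w^3 + 2*w^2 + w - 4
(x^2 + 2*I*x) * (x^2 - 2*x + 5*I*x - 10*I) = x^4 - 2*x^3 + 7*I*x^3 - 10*x^2 - 14*I*x^2 + 20*x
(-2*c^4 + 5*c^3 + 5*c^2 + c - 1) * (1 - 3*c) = 6*c^5 - 17*c^4 - 10*c^3 + 2*c^2 + 4*c - 1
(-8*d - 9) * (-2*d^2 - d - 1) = 16*d^3 + 26*d^2 + 17*d + 9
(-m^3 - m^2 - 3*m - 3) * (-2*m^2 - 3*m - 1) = 2*m^5 + 5*m^4 + 10*m^3 + 16*m^2 + 12*m + 3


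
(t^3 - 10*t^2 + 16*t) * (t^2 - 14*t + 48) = t^5 - 24*t^4 + 204*t^3 - 704*t^2 + 768*t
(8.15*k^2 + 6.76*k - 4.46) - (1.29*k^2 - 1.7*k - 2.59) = 6.86*k^2 + 8.46*k - 1.87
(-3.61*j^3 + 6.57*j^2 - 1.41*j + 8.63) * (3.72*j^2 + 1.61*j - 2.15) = -13.4292*j^5 + 18.6283*j^4 + 13.094*j^3 + 15.708*j^2 + 16.9258*j - 18.5545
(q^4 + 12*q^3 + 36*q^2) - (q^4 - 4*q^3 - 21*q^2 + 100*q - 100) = 16*q^3 + 57*q^2 - 100*q + 100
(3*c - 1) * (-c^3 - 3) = -3*c^4 + c^3 - 9*c + 3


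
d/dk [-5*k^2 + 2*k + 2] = 2 - 10*k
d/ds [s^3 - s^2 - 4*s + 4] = 3*s^2 - 2*s - 4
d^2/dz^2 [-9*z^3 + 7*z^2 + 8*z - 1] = 14 - 54*z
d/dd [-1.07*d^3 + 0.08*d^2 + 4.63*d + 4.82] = -3.21*d^2 + 0.16*d + 4.63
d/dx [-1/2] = 0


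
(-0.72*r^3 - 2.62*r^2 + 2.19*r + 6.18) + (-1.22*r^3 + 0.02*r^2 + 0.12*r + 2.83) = -1.94*r^3 - 2.6*r^2 + 2.31*r + 9.01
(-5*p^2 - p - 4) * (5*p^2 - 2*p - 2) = -25*p^4 + 5*p^3 - 8*p^2 + 10*p + 8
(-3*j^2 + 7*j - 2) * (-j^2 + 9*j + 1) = 3*j^4 - 34*j^3 + 62*j^2 - 11*j - 2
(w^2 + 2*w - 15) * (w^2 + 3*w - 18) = w^4 + 5*w^3 - 27*w^2 - 81*w + 270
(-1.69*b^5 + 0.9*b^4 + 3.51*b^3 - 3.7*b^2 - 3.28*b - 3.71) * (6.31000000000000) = -10.6639*b^5 + 5.679*b^4 + 22.1481*b^3 - 23.347*b^2 - 20.6968*b - 23.4101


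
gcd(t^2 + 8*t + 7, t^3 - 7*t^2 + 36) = 1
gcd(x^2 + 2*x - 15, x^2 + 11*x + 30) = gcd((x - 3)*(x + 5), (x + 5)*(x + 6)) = x + 5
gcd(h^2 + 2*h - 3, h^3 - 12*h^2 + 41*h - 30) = h - 1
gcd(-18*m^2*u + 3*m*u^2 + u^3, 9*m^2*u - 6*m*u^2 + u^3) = -3*m*u + u^2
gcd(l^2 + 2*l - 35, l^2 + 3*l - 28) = l + 7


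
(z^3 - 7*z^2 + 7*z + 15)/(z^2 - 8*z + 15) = z + 1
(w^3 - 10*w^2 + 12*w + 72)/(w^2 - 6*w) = w - 4 - 12/w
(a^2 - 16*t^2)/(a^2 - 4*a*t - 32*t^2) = (-a + 4*t)/(-a + 8*t)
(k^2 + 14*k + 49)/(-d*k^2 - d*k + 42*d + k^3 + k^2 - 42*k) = (-k - 7)/(d*k - 6*d - k^2 + 6*k)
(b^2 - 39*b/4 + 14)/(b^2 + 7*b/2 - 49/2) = (4*b^2 - 39*b + 56)/(2*(2*b^2 + 7*b - 49))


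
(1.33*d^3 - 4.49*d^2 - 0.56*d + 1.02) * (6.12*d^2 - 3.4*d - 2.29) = 8.1396*d^5 - 32.0008*d^4 + 8.7931*d^3 + 18.4285*d^2 - 2.1856*d - 2.3358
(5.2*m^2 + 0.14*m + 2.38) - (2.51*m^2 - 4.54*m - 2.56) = 2.69*m^2 + 4.68*m + 4.94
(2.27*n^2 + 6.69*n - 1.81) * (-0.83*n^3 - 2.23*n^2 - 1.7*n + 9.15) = -1.8841*n^5 - 10.6148*n^4 - 17.2754*n^3 + 13.4338*n^2 + 64.2905*n - 16.5615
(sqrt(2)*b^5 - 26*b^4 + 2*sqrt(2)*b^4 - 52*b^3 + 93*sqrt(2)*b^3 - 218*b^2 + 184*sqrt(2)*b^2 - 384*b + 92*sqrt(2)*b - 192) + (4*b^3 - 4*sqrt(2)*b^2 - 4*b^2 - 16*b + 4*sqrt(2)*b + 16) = sqrt(2)*b^5 - 26*b^4 + 2*sqrt(2)*b^4 - 48*b^3 + 93*sqrt(2)*b^3 - 222*b^2 + 180*sqrt(2)*b^2 - 400*b + 96*sqrt(2)*b - 176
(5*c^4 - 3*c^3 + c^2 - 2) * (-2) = -10*c^4 + 6*c^3 - 2*c^2 + 4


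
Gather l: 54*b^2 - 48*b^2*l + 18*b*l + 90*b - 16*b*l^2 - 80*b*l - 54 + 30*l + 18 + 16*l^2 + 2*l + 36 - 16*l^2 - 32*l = 54*b^2 - 16*b*l^2 + 90*b + l*(-48*b^2 - 62*b)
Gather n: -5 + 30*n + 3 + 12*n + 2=42*n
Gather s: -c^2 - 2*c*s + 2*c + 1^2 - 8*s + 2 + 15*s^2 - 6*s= -c^2 + 2*c + 15*s^2 + s*(-2*c - 14) + 3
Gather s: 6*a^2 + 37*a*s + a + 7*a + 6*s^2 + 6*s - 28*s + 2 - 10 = 6*a^2 + 8*a + 6*s^2 + s*(37*a - 22) - 8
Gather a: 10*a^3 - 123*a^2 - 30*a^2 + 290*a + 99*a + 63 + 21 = 10*a^3 - 153*a^2 + 389*a + 84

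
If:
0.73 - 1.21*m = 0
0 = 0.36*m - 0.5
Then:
No Solution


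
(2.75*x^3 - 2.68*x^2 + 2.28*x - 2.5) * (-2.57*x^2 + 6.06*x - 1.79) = -7.0675*x^5 + 23.5526*x^4 - 27.0229*x^3 + 25.039*x^2 - 19.2312*x + 4.475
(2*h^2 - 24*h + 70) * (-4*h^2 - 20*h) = -8*h^4 + 56*h^3 + 200*h^2 - 1400*h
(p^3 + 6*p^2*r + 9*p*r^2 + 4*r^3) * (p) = p^4 + 6*p^3*r + 9*p^2*r^2 + 4*p*r^3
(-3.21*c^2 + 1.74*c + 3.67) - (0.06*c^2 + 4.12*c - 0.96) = -3.27*c^2 - 2.38*c + 4.63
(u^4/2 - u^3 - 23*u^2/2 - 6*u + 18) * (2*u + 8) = u^5 + 2*u^4 - 31*u^3 - 104*u^2 - 12*u + 144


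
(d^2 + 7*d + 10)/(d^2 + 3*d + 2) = (d + 5)/(d + 1)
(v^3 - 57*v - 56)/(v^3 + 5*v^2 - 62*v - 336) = (v + 1)/(v + 6)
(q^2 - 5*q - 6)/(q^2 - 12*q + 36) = (q + 1)/(q - 6)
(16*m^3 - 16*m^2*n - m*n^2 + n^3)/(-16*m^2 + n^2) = -m + n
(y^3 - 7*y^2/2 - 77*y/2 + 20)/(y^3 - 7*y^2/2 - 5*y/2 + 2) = (y^2 - 3*y - 40)/(y^2 - 3*y - 4)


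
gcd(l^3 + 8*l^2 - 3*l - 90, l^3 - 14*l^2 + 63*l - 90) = l - 3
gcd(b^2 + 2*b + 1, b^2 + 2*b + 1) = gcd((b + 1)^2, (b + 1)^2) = b^2 + 2*b + 1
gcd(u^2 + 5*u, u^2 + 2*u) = u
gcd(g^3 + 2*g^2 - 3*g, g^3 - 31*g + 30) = g - 1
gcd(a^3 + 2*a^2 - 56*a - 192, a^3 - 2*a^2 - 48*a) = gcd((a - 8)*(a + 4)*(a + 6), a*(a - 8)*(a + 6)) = a^2 - 2*a - 48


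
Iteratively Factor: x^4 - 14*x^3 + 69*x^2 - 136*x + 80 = (x - 1)*(x^3 - 13*x^2 + 56*x - 80) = (x - 4)*(x - 1)*(x^2 - 9*x + 20) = (x - 5)*(x - 4)*(x - 1)*(x - 4)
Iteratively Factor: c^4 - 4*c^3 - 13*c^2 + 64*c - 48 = (c - 4)*(c^3 - 13*c + 12) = (c - 4)*(c - 3)*(c^2 + 3*c - 4) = (c - 4)*(c - 3)*(c - 1)*(c + 4)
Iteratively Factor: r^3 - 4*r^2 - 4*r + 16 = (r - 4)*(r^2 - 4) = (r - 4)*(r + 2)*(r - 2)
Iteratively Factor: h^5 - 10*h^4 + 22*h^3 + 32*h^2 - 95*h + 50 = (h - 1)*(h^4 - 9*h^3 + 13*h^2 + 45*h - 50) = (h - 1)*(h + 2)*(h^3 - 11*h^2 + 35*h - 25) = (h - 5)*(h - 1)*(h + 2)*(h^2 - 6*h + 5) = (h - 5)*(h - 1)^2*(h + 2)*(h - 5)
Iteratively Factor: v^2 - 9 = (v - 3)*(v + 3)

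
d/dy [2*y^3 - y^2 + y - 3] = 6*y^2 - 2*y + 1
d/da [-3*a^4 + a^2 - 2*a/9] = -12*a^3 + 2*a - 2/9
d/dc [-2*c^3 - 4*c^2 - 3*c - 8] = -6*c^2 - 8*c - 3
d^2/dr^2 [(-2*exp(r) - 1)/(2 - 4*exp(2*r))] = (4*exp(4*r) + 8*exp(3*r) + 12*exp(2*r) + 4*exp(r) + 1)*exp(r)/(8*exp(6*r) - 12*exp(4*r) + 6*exp(2*r) - 1)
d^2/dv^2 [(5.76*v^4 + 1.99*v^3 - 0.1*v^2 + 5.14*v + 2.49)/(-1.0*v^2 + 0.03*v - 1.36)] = (-11.52*v^6 + 1.0368*v^5 - 47.0327040000001*v^4 - 1.104654*v^3 - 143.1132*v^2 + 20.306376*v + 6.718814)/(1.0*v^6 - 0.09*v^5 + 4.0827*v^4 - 0.244827*v^3 + 5.552472*v^2 - 0.166464*v + 2.515456)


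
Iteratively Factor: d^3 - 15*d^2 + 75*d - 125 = (d - 5)*(d^2 - 10*d + 25) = (d - 5)^2*(d - 5)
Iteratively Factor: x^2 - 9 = (x - 3)*(x + 3)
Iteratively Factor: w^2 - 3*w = (w - 3)*(w)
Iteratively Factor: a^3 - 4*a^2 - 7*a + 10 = (a - 5)*(a^2 + a - 2) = (a - 5)*(a + 2)*(a - 1)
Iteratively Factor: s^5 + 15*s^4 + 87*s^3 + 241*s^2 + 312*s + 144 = (s + 1)*(s^4 + 14*s^3 + 73*s^2 + 168*s + 144) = (s + 1)*(s + 4)*(s^3 + 10*s^2 + 33*s + 36) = (s + 1)*(s + 4)^2*(s^2 + 6*s + 9) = (s + 1)*(s + 3)*(s + 4)^2*(s + 3)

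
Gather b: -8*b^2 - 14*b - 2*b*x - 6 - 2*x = -8*b^2 + b*(-2*x - 14) - 2*x - 6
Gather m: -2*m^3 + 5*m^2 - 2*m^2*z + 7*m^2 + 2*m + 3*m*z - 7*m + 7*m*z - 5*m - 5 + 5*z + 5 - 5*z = -2*m^3 + m^2*(12 - 2*z) + m*(10*z - 10)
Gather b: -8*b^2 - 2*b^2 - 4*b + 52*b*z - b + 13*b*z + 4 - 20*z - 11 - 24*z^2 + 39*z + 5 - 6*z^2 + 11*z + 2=-10*b^2 + b*(65*z - 5) - 30*z^2 + 30*z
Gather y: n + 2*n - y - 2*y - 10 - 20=3*n - 3*y - 30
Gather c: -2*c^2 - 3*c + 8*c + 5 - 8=-2*c^2 + 5*c - 3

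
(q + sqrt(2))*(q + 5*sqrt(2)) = q^2 + 6*sqrt(2)*q + 10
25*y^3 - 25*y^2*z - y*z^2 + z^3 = (-5*y + z)*(-y + z)*(5*y + z)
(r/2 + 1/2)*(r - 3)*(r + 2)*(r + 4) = r^4/2 + 2*r^3 - 7*r^2/2 - 17*r - 12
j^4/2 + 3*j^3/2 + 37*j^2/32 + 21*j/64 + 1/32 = (j/2 + 1/4)*(j + 1/4)^2*(j + 2)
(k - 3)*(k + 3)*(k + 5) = k^3 + 5*k^2 - 9*k - 45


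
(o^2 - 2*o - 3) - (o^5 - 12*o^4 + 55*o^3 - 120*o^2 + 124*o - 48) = -o^5 + 12*o^4 - 55*o^3 + 121*o^2 - 126*o + 45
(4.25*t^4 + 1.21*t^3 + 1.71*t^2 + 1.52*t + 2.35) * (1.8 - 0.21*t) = -0.8925*t^5 + 7.3959*t^4 + 1.8189*t^3 + 2.7588*t^2 + 2.2425*t + 4.23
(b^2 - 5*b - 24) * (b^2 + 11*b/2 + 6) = b^4 + b^3/2 - 91*b^2/2 - 162*b - 144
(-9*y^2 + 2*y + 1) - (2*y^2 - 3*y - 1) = -11*y^2 + 5*y + 2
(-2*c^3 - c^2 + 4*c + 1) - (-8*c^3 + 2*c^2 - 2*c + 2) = 6*c^3 - 3*c^2 + 6*c - 1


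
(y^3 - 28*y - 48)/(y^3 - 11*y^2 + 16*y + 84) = (y + 4)/(y - 7)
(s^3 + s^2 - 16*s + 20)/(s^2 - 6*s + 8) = (s^2 + 3*s - 10)/(s - 4)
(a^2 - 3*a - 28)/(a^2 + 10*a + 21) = (a^2 - 3*a - 28)/(a^2 + 10*a + 21)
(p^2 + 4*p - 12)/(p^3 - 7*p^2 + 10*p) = (p + 6)/(p*(p - 5))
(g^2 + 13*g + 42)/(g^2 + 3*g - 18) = (g + 7)/(g - 3)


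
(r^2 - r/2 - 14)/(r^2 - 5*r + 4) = (r + 7/2)/(r - 1)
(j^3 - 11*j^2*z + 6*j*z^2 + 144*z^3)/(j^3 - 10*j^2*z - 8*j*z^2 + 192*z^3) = (j + 3*z)/(j + 4*z)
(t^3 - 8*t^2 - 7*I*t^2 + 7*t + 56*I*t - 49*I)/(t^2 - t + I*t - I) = (t^2 - 7*t*(1 + I) + 49*I)/(t + I)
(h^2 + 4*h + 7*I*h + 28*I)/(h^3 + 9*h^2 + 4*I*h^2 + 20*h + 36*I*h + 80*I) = (h + 7*I)/(h^2 + h*(5 + 4*I) + 20*I)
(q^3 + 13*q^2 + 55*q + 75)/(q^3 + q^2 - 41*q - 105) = (q + 5)/(q - 7)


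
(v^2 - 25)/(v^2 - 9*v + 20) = (v + 5)/(v - 4)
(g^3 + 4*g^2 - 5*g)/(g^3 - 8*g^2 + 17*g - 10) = g*(g + 5)/(g^2 - 7*g + 10)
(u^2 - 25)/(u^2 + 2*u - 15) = (u - 5)/(u - 3)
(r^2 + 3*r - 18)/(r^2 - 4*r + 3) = (r + 6)/(r - 1)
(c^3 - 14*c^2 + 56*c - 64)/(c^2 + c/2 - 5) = 2*(c^2 - 12*c + 32)/(2*c + 5)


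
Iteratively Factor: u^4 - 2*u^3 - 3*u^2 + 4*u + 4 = (u + 1)*(u^3 - 3*u^2 + 4) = (u + 1)^2*(u^2 - 4*u + 4) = (u - 2)*(u + 1)^2*(u - 2)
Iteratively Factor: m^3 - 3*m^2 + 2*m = (m)*(m^2 - 3*m + 2) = m*(m - 2)*(m - 1)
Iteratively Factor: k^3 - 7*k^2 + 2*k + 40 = (k - 4)*(k^2 - 3*k - 10) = (k - 5)*(k - 4)*(k + 2)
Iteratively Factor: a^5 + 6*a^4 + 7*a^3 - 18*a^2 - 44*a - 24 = (a + 1)*(a^4 + 5*a^3 + 2*a^2 - 20*a - 24) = (a + 1)*(a + 2)*(a^3 + 3*a^2 - 4*a - 12) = (a - 2)*(a + 1)*(a + 2)*(a^2 + 5*a + 6) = (a - 2)*(a + 1)*(a + 2)*(a + 3)*(a + 2)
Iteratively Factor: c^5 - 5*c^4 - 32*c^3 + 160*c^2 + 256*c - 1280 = (c - 4)*(c^4 - c^3 - 36*c^2 + 16*c + 320) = (c - 4)*(c + 4)*(c^3 - 5*c^2 - 16*c + 80) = (c - 4)^2*(c + 4)*(c^2 - c - 20) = (c - 4)^2*(c + 4)^2*(c - 5)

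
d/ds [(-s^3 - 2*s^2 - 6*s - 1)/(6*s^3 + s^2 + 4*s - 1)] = (11*s^4 + 64*s^3 + 19*s^2 + 6*s + 10)/(36*s^6 + 12*s^5 + 49*s^4 - 4*s^3 + 14*s^2 - 8*s + 1)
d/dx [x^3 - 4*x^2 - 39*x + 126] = 3*x^2 - 8*x - 39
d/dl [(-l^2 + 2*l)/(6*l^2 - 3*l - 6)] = (-3*l^2 + 4*l - 4)/(3*(4*l^4 - 4*l^3 - 7*l^2 + 4*l + 4))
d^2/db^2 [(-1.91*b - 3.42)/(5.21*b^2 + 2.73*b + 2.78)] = (-(1.91*b + 3.42)*(10.42*b + 2.73)*(20.84*b + 5.46) + (59.7066*b + 46.065)*(5.21*b^2 + 2.73*b + 2.78))/(5.21*b^2 + 2.73*b + 2.78)^3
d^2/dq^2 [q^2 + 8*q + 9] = 2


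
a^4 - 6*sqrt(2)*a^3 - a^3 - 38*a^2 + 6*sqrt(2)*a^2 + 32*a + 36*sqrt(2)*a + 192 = (a - 3)*(a + 2)*(a - 8*sqrt(2))*(a + 2*sqrt(2))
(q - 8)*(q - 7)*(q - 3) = q^3 - 18*q^2 + 101*q - 168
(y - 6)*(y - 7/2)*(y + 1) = y^3 - 17*y^2/2 + 23*y/2 + 21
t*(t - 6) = t^2 - 6*t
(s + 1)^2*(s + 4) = s^3 + 6*s^2 + 9*s + 4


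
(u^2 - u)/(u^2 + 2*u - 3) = u/(u + 3)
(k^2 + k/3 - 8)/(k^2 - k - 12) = (k - 8/3)/(k - 4)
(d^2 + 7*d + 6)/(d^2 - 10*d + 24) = (d^2 + 7*d + 6)/(d^2 - 10*d + 24)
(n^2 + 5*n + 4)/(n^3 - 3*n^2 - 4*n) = (n + 4)/(n*(n - 4))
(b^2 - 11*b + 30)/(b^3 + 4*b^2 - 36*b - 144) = (b - 5)/(b^2 + 10*b + 24)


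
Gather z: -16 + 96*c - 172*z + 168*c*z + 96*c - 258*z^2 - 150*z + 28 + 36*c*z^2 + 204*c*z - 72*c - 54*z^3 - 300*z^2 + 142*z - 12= 120*c - 54*z^3 + z^2*(36*c - 558) + z*(372*c - 180)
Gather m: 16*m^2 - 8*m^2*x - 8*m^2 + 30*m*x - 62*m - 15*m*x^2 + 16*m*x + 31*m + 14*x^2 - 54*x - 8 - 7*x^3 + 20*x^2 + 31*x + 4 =m^2*(8 - 8*x) + m*(-15*x^2 + 46*x - 31) - 7*x^3 + 34*x^2 - 23*x - 4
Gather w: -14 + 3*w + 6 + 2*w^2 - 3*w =2*w^2 - 8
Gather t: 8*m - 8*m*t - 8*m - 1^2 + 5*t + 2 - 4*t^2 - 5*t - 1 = -8*m*t - 4*t^2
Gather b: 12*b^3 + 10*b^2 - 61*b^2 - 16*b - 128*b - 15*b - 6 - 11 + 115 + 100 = 12*b^3 - 51*b^2 - 159*b + 198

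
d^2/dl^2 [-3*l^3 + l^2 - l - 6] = 2 - 18*l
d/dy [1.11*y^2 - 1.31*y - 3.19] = 2.22*y - 1.31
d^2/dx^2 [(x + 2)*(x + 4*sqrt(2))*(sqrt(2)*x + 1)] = 6*sqrt(2)*x + 4*sqrt(2) + 18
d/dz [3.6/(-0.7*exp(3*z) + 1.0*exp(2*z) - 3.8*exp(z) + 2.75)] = (7.56*exp(2*z) - 7.2*exp(z) + 13.68)*exp(z)/(0.7*exp(3*z) - 1.0*exp(2*z) + 3.8*exp(z) - 2.75)^2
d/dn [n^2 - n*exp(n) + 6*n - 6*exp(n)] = -n*exp(n) + 2*n - 7*exp(n) + 6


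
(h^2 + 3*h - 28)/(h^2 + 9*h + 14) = (h - 4)/(h + 2)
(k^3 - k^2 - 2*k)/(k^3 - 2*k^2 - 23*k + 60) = k*(k^2 - k - 2)/(k^3 - 2*k^2 - 23*k + 60)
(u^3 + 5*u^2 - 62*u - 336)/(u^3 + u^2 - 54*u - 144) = (u + 7)/(u + 3)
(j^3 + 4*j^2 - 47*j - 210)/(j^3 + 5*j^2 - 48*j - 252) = (j + 5)/(j + 6)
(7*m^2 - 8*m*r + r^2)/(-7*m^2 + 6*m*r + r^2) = (-7*m + r)/(7*m + r)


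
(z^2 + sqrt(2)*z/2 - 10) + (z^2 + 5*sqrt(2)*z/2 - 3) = 2*z^2 + 3*sqrt(2)*z - 13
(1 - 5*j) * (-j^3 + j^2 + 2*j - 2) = 5*j^4 - 6*j^3 - 9*j^2 + 12*j - 2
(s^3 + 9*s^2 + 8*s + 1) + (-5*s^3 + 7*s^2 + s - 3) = -4*s^3 + 16*s^2 + 9*s - 2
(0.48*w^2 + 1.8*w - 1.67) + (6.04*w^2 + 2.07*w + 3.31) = 6.52*w^2 + 3.87*w + 1.64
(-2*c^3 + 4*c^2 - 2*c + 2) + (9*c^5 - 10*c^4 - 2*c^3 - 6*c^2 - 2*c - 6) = 9*c^5 - 10*c^4 - 4*c^3 - 2*c^2 - 4*c - 4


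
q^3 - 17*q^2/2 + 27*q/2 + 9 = (q - 6)*(q - 3)*(q + 1/2)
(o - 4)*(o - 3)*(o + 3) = o^3 - 4*o^2 - 9*o + 36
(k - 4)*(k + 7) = k^2 + 3*k - 28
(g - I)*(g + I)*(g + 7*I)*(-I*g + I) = -I*g^4 + 7*g^3 + I*g^3 - 7*g^2 - I*g^2 + 7*g + I*g - 7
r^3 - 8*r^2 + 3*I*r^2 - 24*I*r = r*(r - 8)*(r + 3*I)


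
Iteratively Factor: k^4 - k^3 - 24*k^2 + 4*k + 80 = (k - 2)*(k^3 + k^2 - 22*k - 40) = (k - 5)*(k - 2)*(k^2 + 6*k + 8) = (k - 5)*(k - 2)*(k + 4)*(k + 2)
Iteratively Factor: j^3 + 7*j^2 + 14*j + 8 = (j + 2)*(j^2 + 5*j + 4) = (j + 1)*(j + 2)*(j + 4)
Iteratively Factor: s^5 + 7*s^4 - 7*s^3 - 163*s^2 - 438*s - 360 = (s + 3)*(s^4 + 4*s^3 - 19*s^2 - 106*s - 120) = (s + 2)*(s + 3)*(s^3 + 2*s^2 - 23*s - 60) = (s - 5)*(s + 2)*(s + 3)*(s^2 + 7*s + 12) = (s - 5)*(s + 2)*(s + 3)*(s + 4)*(s + 3)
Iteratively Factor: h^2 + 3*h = (h + 3)*(h)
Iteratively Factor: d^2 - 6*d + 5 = (d - 5)*(d - 1)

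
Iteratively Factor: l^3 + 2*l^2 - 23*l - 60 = (l + 4)*(l^2 - 2*l - 15) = (l - 5)*(l + 4)*(l + 3)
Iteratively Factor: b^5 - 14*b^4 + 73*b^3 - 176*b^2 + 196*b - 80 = (b - 1)*(b^4 - 13*b^3 + 60*b^2 - 116*b + 80) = (b - 4)*(b - 1)*(b^3 - 9*b^2 + 24*b - 20) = (b - 4)*(b - 2)*(b - 1)*(b^2 - 7*b + 10) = (b - 5)*(b - 4)*(b - 2)*(b - 1)*(b - 2)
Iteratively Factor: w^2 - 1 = (w - 1)*(w + 1)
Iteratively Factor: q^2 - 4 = (q + 2)*(q - 2)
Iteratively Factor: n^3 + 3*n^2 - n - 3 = (n + 1)*(n^2 + 2*n - 3) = (n + 1)*(n + 3)*(n - 1)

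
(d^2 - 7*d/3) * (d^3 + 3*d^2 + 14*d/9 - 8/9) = d^5 + 2*d^4/3 - 49*d^3/9 - 122*d^2/27 + 56*d/27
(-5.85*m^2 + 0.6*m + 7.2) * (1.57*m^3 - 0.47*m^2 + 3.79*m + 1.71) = -9.1845*m^5 + 3.6915*m^4 - 11.1495*m^3 - 11.1135*m^2 + 28.314*m + 12.312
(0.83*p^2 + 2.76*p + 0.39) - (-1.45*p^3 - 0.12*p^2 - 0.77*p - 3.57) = 1.45*p^3 + 0.95*p^2 + 3.53*p + 3.96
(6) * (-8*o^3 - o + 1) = -48*o^3 - 6*o + 6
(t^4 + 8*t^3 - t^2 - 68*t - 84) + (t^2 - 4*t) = t^4 + 8*t^3 - 72*t - 84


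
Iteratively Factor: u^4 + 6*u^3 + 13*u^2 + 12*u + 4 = (u + 2)*(u^3 + 4*u^2 + 5*u + 2) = (u + 1)*(u + 2)*(u^2 + 3*u + 2) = (u + 1)*(u + 2)^2*(u + 1)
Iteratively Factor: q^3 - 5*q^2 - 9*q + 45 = (q - 3)*(q^2 - 2*q - 15) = (q - 3)*(q + 3)*(q - 5)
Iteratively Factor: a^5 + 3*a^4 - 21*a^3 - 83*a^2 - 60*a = (a + 1)*(a^4 + 2*a^3 - 23*a^2 - 60*a) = (a + 1)*(a + 3)*(a^3 - a^2 - 20*a) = (a - 5)*(a + 1)*(a + 3)*(a^2 + 4*a) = (a - 5)*(a + 1)*(a + 3)*(a + 4)*(a)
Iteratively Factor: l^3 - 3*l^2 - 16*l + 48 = (l - 3)*(l^2 - 16) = (l - 4)*(l - 3)*(l + 4)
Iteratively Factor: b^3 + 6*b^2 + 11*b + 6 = (b + 3)*(b^2 + 3*b + 2) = (b + 1)*(b + 3)*(b + 2)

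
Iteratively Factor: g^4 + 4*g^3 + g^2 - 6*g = (g)*(g^3 + 4*g^2 + g - 6) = g*(g - 1)*(g^2 + 5*g + 6) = g*(g - 1)*(g + 2)*(g + 3)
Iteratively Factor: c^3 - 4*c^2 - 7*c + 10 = (c - 5)*(c^2 + c - 2) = (c - 5)*(c + 2)*(c - 1)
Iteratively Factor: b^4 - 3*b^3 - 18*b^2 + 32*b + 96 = (b + 2)*(b^3 - 5*b^2 - 8*b + 48) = (b - 4)*(b + 2)*(b^2 - b - 12) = (b - 4)*(b + 2)*(b + 3)*(b - 4)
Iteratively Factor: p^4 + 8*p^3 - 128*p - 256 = (p - 4)*(p^3 + 12*p^2 + 48*p + 64) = (p - 4)*(p + 4)*(p^2 + 8*p + 16) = (p - 4)*(p + 4)^2*(p + 4)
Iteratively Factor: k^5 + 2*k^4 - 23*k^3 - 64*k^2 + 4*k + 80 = (k + 4)*(k^4 - 2*k^3 - 15*k^2 - 4*k + 20) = (k + 2)*(k + 4)*(k^3 - 4*k^2 - 7*k + 10) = (k + 2)^2*(k + 4)*(k^2 - 6*k + 5) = (k - 1)*(k + 2)^2*(k + 4)*(k - 5)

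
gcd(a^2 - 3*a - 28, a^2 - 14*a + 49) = a - 7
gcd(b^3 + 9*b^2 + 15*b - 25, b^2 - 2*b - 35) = b + 5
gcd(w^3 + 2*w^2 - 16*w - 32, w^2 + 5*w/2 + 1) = w + 2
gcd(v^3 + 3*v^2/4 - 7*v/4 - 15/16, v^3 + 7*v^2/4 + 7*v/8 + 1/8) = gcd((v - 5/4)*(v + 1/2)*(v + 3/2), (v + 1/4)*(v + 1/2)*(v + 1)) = v + 1/2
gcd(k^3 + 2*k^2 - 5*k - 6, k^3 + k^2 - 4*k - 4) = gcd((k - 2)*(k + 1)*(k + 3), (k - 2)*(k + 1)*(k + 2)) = k^2 - k - 2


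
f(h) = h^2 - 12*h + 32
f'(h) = 2*h - 12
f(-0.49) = 38.12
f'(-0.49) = -12.98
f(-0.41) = 37.09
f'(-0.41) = -12.82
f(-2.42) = 66.90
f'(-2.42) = -16.84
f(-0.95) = 44.30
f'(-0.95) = -13.90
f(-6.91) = 162.67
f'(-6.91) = -25.82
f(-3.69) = 89.90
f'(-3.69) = -19.38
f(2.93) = 5.42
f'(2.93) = -6.14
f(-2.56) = 69.27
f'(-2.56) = -17.12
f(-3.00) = 77.00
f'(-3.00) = -18.00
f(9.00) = 5.00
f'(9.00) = 6.00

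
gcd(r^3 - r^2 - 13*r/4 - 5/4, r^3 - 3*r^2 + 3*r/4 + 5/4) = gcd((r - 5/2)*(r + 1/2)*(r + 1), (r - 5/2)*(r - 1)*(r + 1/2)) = r^2 - 2*r - 5/4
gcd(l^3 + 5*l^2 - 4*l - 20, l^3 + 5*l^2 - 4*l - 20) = l^3 + 5*l^2 - 4*l - 20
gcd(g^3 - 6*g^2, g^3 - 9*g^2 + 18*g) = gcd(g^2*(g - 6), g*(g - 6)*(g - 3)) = g^2 - 6*g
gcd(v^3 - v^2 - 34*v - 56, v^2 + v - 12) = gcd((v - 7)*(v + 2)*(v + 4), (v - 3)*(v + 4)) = v + 4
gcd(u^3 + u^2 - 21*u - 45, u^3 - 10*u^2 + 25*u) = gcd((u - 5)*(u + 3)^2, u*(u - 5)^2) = u - 5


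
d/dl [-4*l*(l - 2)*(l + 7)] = -12*l^2 - 40*l + 56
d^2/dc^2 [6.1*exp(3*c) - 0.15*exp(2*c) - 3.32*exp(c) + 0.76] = (54.9*exp(2*c) - 0.6*exp(c) - 3.32)*exp(c)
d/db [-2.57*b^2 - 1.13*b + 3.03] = -5.14*b - 1.13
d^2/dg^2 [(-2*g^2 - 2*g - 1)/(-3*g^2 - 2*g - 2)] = 2*(6*g^3 - 9*g^2 - 18*g - 2)/(27*g^6 + 54*g^5 + 90*g^4 + 80*g^3 + 60*g^2 + 24*g + 8)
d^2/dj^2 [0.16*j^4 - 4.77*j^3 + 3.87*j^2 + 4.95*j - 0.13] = 1.92*j^2 - 28.62*j + 7.74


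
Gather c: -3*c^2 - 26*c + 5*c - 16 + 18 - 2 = -3*c^2 - 21*c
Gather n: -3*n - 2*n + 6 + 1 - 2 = 5 - 5*n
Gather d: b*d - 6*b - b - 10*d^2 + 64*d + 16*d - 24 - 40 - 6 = -7*b - 10*d^2 + d*(b + 80) - 70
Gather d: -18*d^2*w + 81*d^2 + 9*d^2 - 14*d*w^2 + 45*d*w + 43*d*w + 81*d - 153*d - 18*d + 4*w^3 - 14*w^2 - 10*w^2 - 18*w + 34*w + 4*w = d^2*(90 - 18*w) + d*(-14*w^2 + 88*w - 90) + 4*w^3 - 24*w^2 + 20*w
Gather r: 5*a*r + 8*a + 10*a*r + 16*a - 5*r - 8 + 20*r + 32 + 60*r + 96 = 24*a + r*(15*a + 75) + 120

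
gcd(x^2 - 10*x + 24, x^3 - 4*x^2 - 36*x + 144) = x^2 - 10*x + 24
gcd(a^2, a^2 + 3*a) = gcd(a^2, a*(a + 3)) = a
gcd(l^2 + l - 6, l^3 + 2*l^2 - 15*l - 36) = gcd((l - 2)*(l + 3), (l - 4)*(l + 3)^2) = l + 3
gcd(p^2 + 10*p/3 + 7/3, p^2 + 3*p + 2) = p + 1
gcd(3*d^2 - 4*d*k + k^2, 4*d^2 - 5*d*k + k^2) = d - k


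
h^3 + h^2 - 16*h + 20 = (h - 2)^2*(h + 5)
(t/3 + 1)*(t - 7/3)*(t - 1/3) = t^3/3 + t^2/9 - 65*t/27 + 7/9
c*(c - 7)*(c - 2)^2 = c^4 - 11*c^3 + 32*c^2 - 28*c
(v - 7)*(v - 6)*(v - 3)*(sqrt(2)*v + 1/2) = sqrt(2)*v^4 - 16*sqrt(2)*v^3 + v^3/2 - 8*v^2 + 81*sqrt(2)*v^2 - 126*sqrt(2)*v + 81*v/2 - 63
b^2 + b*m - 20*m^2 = (b - 4*m)*(b + 5*m)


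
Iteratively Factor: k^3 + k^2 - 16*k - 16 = (k + 4)*(k^2 - 3*k - 4) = (k - 4)*(k + 4)*(k + 1)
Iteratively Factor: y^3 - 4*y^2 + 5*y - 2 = (y - 2)*(y^2 - 2*y + 1) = (y - 2)*(y - 1)*(y - 1)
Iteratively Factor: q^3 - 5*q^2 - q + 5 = (q - 1)*(q^2 - 4*q - 5) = (q - 5)*(q - 1)*(q + 1)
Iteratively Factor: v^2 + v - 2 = (v + 2)*(v - 1)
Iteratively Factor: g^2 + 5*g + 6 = (g + 2)*(g + 3)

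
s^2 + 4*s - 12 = (s - 2)*(s + 6)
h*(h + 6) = h^2 + 6*h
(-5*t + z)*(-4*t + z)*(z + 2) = 20*t^2*z + 40*t^2 - 9*t*z^2 - 18*t*z + z^3 + 2*z^2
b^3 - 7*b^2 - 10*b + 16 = (b - 8)*(b - 1)*(b + 2)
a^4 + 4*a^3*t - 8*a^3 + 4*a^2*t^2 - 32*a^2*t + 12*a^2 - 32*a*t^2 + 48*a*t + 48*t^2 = (a - 6)*(a - 2)*(a + 2*t)^2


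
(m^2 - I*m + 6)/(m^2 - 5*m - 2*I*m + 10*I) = (m^2 - I*m + 6)/(m^2 - 5*m - 2*I*m + 10*I)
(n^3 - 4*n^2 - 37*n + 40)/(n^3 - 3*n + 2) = (n^2 - 3*n - 40)/(n^2 + n - 2)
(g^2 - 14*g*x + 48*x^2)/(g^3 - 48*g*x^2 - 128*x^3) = (g - 6*x)/(g^2 + 8*g*x + 16*x^2)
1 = 1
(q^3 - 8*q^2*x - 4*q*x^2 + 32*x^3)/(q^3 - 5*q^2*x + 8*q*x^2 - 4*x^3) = (q^2 - 6*q*x - 16*x^2)/(q^2 - 3*q*x + 2*x^2)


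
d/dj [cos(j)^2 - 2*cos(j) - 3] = 2*(1 - cos(j))*sin(j)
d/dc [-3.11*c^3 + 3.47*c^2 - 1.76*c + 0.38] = -9.33*c^2 + 6.94*c - 1.76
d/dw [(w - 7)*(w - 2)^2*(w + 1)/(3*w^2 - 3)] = 2*(w^3 - 7*w^2 + 11*w - 2)/(3*(w^2 - 2*w + 1))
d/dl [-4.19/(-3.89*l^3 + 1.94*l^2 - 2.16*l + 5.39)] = (-48.8973*l^2 + 16.2572*l - 9.0504)/(3.89*l^3 - 1.94*l^2 + 2.16*l - 5.39)^2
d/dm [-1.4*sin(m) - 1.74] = -1.4*cos(m)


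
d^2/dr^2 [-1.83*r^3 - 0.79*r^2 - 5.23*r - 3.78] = -10.98*r - 1.58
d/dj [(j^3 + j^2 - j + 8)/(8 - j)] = j*(-2*j^2 + 23*j + 16)/(j^2 - 16*j + 64)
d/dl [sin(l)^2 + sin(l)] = sin(2*l) + cos(l)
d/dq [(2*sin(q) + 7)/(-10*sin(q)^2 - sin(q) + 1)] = (20*sin(q)^2 + 140*sin(q) + 9)*cos(q)/(10*sin(q)^2 + sin(q) - 1)^2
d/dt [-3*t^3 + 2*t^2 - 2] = t*(4 - 9*t)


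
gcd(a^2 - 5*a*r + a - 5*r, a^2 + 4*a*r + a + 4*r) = a + 1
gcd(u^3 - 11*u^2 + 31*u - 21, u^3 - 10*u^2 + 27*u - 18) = u^2 - 4*u + 3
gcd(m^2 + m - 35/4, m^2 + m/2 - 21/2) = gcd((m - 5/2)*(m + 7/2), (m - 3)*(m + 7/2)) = m + 7/2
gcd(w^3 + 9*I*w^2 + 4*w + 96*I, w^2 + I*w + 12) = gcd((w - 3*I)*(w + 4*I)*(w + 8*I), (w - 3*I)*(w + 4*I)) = w^2 + I*w + 12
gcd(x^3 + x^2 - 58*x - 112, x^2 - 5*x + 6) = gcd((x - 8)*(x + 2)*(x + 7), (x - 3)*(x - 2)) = 1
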